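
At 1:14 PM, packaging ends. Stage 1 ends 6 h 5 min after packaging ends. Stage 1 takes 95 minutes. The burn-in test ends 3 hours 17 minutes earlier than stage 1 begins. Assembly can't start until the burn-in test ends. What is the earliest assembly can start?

2:27 PM

Stage 1 ends at 1:14 PM + 365 min = 7:19 PM.
Stage 1 starts at 7:19 PM − 95 min = 5:44 PM.
The burn-in test ends at 5:44 PM − 197 min = 2:27 PM.
Assembly is bounded by the burn-in test, so the earliest it can start is 2:27 PM.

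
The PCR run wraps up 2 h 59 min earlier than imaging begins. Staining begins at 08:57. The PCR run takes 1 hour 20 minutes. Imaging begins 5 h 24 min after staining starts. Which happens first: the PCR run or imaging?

the PCR run

Imaging starts at 08:57 + 324 min = 14:21.
The PCR run ends at 14:21 − 179 min = 11:22.
The PCR run starts at 11:22 − 80 min = 10:02.
The PCR run starts at 10:02 and imaging starts at 14:21, so the PCR run is first.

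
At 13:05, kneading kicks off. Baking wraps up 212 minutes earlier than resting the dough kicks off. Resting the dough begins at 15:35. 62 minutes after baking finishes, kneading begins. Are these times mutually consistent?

Baking ends at 15:35 − 212 min = 12:03.
Kneading starts at 12:03 + 62 min = 13:05.
That matches the stated 13:05, so the schedule is consistent.

Yes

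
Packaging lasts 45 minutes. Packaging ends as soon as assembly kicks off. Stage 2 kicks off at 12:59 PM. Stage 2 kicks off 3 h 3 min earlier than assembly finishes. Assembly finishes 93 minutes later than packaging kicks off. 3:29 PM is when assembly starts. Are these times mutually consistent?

No

Packaging ends at 3:29 PM.
Packaging starts at 3:29 PM − 45 min = 2:44 PM.
Assembly ends at 2:44 PM + 93 min = 4:17 PM.
Stage 2 starts at 4:17 PM − 183 min = 1:14 PM.
But stage 2 is also said to start at 12:59 PM — a 15-minute conflict.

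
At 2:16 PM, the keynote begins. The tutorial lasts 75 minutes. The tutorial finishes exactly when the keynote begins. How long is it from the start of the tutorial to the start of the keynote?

The tutorial ends at 2:16 PM.
The tutorial starts at 2:16 PM − 75 min = 1:01 PM.
From 1:01 PM to 2:16 PM is 1 hour 15 minutes.

1 hour 15 minutes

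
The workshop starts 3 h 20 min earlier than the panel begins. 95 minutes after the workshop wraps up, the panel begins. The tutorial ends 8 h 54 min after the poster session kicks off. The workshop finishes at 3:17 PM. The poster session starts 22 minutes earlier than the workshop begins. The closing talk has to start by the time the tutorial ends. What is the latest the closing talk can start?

10:04 PM

The panel starts at 3:17 PM + 95 min = 4:52 PM.
The workshop starts at 4:52 PM − 200 min = 1:32 PM.
The poster session starts at 1:32 PM − 22 min = 1:10 PM.
The tutorial ends at 1:10 PM + 534 min = 10:04 PM.
The closing talk is bounded by the tutorial, so the latest it can start is 10:04 PM.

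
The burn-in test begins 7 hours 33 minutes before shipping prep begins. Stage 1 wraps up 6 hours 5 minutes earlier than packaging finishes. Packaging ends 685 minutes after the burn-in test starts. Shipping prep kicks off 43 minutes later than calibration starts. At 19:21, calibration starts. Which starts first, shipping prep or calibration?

calibration

Shipping prep starts at 19:21 + 43 min = 20:04.
Shipping prep starts at 20:04 and calibration starts at 19:21, so calibration is first.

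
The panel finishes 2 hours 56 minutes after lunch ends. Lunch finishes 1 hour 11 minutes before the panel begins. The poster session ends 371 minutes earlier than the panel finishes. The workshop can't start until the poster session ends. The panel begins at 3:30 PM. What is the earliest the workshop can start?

Lunch ends at 3:30 PM − 71 min = 2:19 PM.
The panel ends at 2:19 PM + 176 min = 5:15 PM.
The poster session ends at 5:15 PM − 371 min = 11:04 AM.
The workshop is bounded by the poster session, so the earliest it can start is 11:04 AM.

11:04 AM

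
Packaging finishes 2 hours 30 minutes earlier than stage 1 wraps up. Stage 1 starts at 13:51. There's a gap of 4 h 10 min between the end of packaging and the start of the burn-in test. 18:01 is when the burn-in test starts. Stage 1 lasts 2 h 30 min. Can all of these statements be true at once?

Stage 1 ends at 13:51 + 150 min = 16:21.
Packaging ends at 16:21 − 150 min = 13:51.
The burn-in test starts at 13:51 + 250 min = 18:01.
That matches the stated 18:01, so the schedule is consistent.

Yes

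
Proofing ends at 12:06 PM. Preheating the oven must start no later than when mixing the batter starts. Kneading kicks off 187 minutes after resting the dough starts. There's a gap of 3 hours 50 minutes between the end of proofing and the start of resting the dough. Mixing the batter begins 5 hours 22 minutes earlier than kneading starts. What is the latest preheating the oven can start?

1:41 PM

Resting the dough starts at 12:06 PM + 230 min = 3:56 PM.
Kneading starts at 3:56 PM + 187 min = 7:03 PM.
Mixing the batter starts at 7:03 PM − 322 min = 1:41 PM.
Preheating the oven is bounded by mixing the batter, so the latest it can start is 1:41 PM.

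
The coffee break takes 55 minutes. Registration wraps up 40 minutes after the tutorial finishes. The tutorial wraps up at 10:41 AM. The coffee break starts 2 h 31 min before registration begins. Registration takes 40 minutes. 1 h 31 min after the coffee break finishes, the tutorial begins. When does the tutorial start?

10:36 AM

Registration ends at 10:41 AM + 40 min = 11:21 AM.
Registration starts at 11:21 AM − 40 min = 10:41 AM.
The coffee break starts at 10:41 AM − 151 min = 8:10 AM.
The coffee break ends at 8:10 AM + 55 min = 9:05 AM.
The tutorial starts at 9:05 AM + 91 min = 10:36 AM.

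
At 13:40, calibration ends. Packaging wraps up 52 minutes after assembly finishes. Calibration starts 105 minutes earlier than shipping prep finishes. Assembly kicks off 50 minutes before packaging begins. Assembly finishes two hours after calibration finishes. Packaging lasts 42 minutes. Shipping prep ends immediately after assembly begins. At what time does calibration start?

13:15

Assembly ends at 13:40 + 120 min = 15:40.
Packaging ends at 15:40 + 52 min = 16:32.
Packaging starts at 16:32 − 42 min = 15:50.
Assembly starts at 15:50 − 50 min = 15:00.
So shipping prep ends at 15:00.
Calibration starts at 15:00 − 105 min = 13:15.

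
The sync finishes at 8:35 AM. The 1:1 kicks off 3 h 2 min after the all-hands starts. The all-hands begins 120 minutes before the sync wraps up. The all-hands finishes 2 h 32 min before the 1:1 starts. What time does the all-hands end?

7:05 AM

The all-hands starts at 8:35 AM − 120 min = 6:35 AM.
The 1:1 starts at 6:35 AM + 182 min = 9:37 AM.
The all-hands ends at 9:37 AM − 152 min = 7:05 AM.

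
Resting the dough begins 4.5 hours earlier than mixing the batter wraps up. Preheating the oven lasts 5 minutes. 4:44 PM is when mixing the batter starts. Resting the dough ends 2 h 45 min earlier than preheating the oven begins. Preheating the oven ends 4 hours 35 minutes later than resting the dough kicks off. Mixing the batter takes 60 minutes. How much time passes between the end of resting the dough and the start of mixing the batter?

1 hour 45 minutes

Mixing the batter ends at 4:44 PM + 60 min = 5:44 PM.
Resting the dough starts at 5:44 PM − 270 min = 1:14 PM.
Preheating the oven ends at 1:14 PM + 275 min = 5:49 PM.
Preheating the oven starts at 5:49 PM − 5 min = 5:44 PM.
Resting the dough ends at 5:44 PM − 165 min = 2:59 PM.
From 2:59 PM to 4:44 PM is 1 hour 45 minutes.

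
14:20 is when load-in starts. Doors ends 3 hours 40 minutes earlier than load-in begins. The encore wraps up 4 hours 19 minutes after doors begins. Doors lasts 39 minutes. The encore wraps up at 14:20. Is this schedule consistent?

Doors ends at 14:20 − 220 min = 10:40.
Doors starts at 10:40 − 39 min = 10:01.
The encore ends at 10:01 + 259 min = 14:20.
That matches the stated 14:20, so the schedule is consistent.

Yes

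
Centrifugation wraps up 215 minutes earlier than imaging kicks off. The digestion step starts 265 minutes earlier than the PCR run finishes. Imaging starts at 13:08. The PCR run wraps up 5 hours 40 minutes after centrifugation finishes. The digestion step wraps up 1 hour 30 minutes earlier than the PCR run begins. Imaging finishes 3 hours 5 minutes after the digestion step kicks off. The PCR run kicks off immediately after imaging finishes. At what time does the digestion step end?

Centrifugation ends at 13:08 − 215 min = 09:33.
The PCR run ends at 09:33 + 340 min = 15:13.
The digestion step starts at 15:13 − 265 min = 10:48.
Imaging ends at 10:48 + 185 min = 13:53.
So the PCR run starts at 13:53.
The digestion step ends at 13:53 − 90 min = 12:23.

12:23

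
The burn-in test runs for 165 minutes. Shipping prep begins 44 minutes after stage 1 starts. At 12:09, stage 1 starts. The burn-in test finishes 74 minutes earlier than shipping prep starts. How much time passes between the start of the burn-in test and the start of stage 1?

Shipping prep starts at 12:09 + 44 min = 12:53.
The burn-in test ends at 12:53 − 74 min = 11:39.
The burn-in test starts at 11:39 − 165 min = 08:54.
From 08:54 to 12:09 is 195 minutes.

195 minutes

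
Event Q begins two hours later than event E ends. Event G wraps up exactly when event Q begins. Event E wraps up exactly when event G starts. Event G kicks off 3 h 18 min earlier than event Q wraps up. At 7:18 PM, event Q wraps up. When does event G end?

Event G starts at 7:18 PM − 198 min = 4:00 PM.
So event E ends at 4:00 PM.
Event Q starts at 4:00 PM + 120 min = 6:00 PM.
So event G ends at 6:00 PM.

6:00 PM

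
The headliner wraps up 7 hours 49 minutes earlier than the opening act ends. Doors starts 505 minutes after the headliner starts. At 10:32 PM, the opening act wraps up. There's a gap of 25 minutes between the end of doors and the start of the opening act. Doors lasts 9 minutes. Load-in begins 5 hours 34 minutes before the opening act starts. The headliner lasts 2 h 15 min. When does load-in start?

The headliner ends at 10:32 PM − 469 min = 2:43 PM.
The headliner starts at 2:43 PM − 135 min = 12:28 PM.
Doors starts at 12:28 PM + 505 min = 8:53 PM.
Doors ends at 8:53 PM + 9 min = 9:02 PM.
The opening act starts at 9:02 PM + 25 min = 9:27 PM.
Load-in starts at 9:27 PM − 334 min = 3:53 PM.

3:53 PM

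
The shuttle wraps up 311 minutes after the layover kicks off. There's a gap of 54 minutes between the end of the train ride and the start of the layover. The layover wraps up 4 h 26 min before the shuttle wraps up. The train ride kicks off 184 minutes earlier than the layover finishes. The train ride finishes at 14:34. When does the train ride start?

The layover starts at 14:34 + 54 min = 15:28.
The shuttle ends at 15:28 + 311 min = 20:39.
The layover ends at 20:39 − 266 min = 16:13.
The train ride starts at 16:13 − 184 min = 13:09.

13:09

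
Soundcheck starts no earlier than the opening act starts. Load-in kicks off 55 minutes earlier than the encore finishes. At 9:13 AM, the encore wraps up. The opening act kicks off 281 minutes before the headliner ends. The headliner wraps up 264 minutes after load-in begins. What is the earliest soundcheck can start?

8:01 AM

Load-in starts at 9:13 AM − 55 min = 8:18 AM.
The headliner ends at 8:18 AM + 264 min = 12:42 PM.
The opening act starts at 12:42 PM − 281 min = 8:01 AM.
Soundcheck is bounded by the opening act, so the earliest it can start is 8:01 AM.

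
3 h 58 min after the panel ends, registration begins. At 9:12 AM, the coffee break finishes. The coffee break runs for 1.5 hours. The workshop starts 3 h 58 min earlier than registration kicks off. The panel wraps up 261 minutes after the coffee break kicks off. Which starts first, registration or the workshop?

The coffee break starts at 9:12 AM − 90 min = 7:42 AM.
The panel ends at 7:42 AM + 261 min = 12:03 PM.
Registration starts at 12:03 PM + 238 min = 4:01 PM.
The workshop starts at 4:01 PM − 238 min = 12:03 PM.
Registration starts at 4:01 PM and the workshop starts at 12:03 PM, so the workshop is first.

the workshop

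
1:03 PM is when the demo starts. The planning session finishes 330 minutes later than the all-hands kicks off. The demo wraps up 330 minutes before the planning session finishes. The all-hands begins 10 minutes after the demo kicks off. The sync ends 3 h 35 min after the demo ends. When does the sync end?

4:48 PM

The all-hands starts at 1:03 PM + 10 min = 1:13 PM.
The planning session ends at 1:13 PM + 330 min = 6:43 PM.
The demo ends at 6:43 PM − 330 min = 1:13 PM.
The sync ends at 1:13 PM + 215 min = 4:48 PM.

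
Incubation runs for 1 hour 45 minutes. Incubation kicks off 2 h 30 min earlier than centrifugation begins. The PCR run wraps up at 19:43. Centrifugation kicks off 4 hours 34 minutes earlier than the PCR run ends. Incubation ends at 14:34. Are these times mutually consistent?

Centrifugation starts at 19:43 − 274 min = 15:09.
Incubation starts at 15:09 − 150 min = 12:39.
Incubation ends at 12:39 + 105 min = 14:24.
But incubation is also said to end at 14:34 — a 10-minute conflict.

No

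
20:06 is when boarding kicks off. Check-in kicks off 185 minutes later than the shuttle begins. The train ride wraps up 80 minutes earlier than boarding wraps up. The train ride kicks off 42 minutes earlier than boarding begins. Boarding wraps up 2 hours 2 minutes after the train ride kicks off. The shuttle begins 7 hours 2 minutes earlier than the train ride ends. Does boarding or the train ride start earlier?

the train ride

The train ride starts at 20:06 − 42 min = 19:24.
Boarding starts at 20:06 and the train ride starts at 19:24, so the train ride is first.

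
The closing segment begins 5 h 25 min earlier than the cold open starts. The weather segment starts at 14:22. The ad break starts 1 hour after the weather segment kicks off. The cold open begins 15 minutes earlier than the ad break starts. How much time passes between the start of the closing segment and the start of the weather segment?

280 minutes

The ad break starts at 14:22 + 60 min = 15:22.
The cold open starts at 15:22 − 15 min = 15:07.
The closing segment starts at 15:07 − 325 min = 09:42.
From 09:42 to 14:22 is 280 minutes.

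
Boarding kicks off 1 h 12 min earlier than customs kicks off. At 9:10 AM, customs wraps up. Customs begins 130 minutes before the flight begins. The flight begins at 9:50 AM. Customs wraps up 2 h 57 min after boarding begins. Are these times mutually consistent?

No

Customs starts at 9:50 AM − 130 min = 7:40 AM.
Boarding starts at 7:40 AM − 72 min = 6:28 AM.
Customs ends at 6:28 AM + 177 min = 9:25 AM.
But customs is also said to end at 9:10 AM — a 15-minute conflict.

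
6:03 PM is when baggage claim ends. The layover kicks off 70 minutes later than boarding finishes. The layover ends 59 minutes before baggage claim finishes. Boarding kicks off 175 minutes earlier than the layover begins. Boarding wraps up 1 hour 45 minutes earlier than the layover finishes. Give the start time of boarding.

1:34 PM

The layover ends at 6:03 PM − 59 min = 5:04 PM.
Boarding ends at 5:04 PM − 105 min = 3:19 PM.
The layover starts at 3:19 PM + 70 min = 4:29 PM.
Boarding starts at 4:29 PM − 175 min = 1:34 PM.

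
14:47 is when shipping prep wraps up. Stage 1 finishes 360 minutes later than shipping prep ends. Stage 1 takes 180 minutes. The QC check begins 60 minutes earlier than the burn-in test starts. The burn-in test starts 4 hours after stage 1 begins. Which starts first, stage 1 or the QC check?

stage 1

Stage 1 ends at 14:47 + 360 min = 20:47.
Stage 1 starts at 20:47 − 180 min = 17:47.
The burn-in test starts at 17:47 + 240 min = 21:47.
The QC check starts at 21:47 − 60 min = 20:47.
Stage 1 starts at 17:47 and the QC check starts at 20:47, so stage 1 is first.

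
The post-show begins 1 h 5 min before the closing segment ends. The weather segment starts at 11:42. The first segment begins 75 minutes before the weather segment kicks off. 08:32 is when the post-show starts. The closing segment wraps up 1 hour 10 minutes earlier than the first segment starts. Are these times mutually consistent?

The first segment starts at 11:42 − 75 min = 10:27.
The closing segment ends at 10:27 − 70 min = 09:17.
The post-show starts at 09:17 − 65 min = 08:12.
But the post-show is also said to start at 08:32 — a 20-minute conflict.

No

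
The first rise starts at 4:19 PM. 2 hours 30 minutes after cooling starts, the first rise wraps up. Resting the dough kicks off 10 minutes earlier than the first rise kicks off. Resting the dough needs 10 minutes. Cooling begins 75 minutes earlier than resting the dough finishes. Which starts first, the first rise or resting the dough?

Resting the dough starts at 4:19 PM − 10 min = 4:09 PM.
The first rise starts at 4:19 PM and resting the dough starts at 4:09 PM, so resting the dough is first.

resting the dough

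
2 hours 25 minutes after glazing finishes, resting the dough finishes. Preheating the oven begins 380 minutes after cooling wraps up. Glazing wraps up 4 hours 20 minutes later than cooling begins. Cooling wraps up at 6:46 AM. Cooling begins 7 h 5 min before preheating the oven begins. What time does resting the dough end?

12:46 PM

Preheating the oven starts at 6:46 AM + 380 min = 1:06 PM.
Cooling starts at 1:06 PM − 425 min = 6:01 AM.
Glazing ends at 6:01 AM + 260 min = 10:21 AM.
Resting the dough ends at 10:21 AM + 145 min = 12:46 PM.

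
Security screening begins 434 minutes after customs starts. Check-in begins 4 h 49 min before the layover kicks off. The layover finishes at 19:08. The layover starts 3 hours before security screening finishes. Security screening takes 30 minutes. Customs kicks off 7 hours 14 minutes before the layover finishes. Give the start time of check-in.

Customs starts at 19:08 − 434 min = 11:54.
Security screening starts at 11:54 + 434 min = 19:08.
Security screening ends at 19:08 + 30 min = 19:38.
The layover starts at 19:38 − 180 min = 16:38.
Check-in starts at 16:38 − 289 min = 11:49.

11:49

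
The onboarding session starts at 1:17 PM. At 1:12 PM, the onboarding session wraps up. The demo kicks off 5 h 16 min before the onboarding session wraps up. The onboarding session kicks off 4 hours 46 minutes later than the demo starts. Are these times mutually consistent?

No

The demo starts at 1:12 PM − 316 min = 7:56 AM.
The onboarding session starts at 7:56 AM + 286 min = 12:42 PM.
But the onboarding session is also said to start at 1:17 PM — a 35-minute conflict.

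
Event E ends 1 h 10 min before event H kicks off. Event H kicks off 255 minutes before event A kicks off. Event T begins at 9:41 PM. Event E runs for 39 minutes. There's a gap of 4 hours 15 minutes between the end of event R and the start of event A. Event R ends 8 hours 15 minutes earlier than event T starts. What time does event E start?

11:37 AM

Event R ends at 9:41 PM − 495 min = 1:26 PM.
Event A starts at 1:26 PM + 255 min = 5:41 PM.
Event H starts at 5:41 PM − 255 min = 1:26 PM.
Event E ends at 1:26 PM − 70 min = 12:16 PM.
Event E starts at 12:16 PM − 39 min = 11:37 AM.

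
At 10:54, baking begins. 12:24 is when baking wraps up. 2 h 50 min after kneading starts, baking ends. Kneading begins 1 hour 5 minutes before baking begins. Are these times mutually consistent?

No

Kneading starts at 10:54 − 65 min = 09:49.
Baking ends at 09:49 + 170 min = 12:39.
But baking is also said to end at 12:24 — a 15-minute conflict.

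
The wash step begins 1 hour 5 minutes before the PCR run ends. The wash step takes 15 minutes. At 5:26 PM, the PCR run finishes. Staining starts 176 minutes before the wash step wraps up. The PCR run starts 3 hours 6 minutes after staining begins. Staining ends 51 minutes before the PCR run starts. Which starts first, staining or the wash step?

The wash step starts at 5:26 PM − 65 min = 4:21 PM.
The wash step ends at 4:21 PM + 15 min = 4:36 PM.
Staining starts at 4:36 PM − 176 min = 1:40 PM.
Staining starts at 1:40 PM and the wash step starts at 4:21 PM, so staining is first.

staining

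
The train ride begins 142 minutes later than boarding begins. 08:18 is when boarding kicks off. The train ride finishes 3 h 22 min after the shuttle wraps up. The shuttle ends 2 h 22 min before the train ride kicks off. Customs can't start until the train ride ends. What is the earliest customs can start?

11:40

The train ride starts at 08:18 + 142 min = 10:40.
The shuttle ends at 10:40 − 142 min = 08:18.
The train ride ends at 08:18 + 202 min = 11:40.
Customs is bounded by the train ride, so the earliest it can start is 11:40.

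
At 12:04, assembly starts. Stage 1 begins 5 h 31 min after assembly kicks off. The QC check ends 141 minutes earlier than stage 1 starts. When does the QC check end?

Stage 1 starts at 12:04 + 331 min = 17:35.
The QC check ends at 17:35 − 141 min = 15:14.

15:14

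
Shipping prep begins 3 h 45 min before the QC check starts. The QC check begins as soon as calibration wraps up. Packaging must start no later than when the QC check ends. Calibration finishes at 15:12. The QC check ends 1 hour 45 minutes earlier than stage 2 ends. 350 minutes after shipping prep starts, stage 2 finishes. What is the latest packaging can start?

15:32

The QC check starts at 15:12.
Shipping prep starts at 15:12 − 225 min = 11:27.
Stage 2 ends at 11:27 + 350 min = 17:17.
The QC check ends at 17:17 − 105 min = 15:32.
Packaging is bounded by the QC check, so the latest it can start is 15:32.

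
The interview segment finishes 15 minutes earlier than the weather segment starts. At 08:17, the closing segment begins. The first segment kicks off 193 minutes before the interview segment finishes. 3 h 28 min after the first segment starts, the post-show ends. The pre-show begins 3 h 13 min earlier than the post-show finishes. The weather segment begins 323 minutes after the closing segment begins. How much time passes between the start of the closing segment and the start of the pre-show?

The weather segment starts at 08:17 + 323 min = 13:40.
The interview segment ends at 13:40 − 15 min = 13:25.
The first segment starts at 13:25 − 193 min = 10:12.
The post-show ends at 10:12 + 208 min = 13:40.
The pre-show starts at 13:40 − 193 min = 10:27.
From 08:17 to 10:27 is 130 minutes.

130 minutes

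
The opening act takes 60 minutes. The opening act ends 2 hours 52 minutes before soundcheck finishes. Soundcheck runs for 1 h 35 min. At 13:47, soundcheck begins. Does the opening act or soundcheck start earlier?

the opening act

Soundcheck ends at 13:47 + 95 min = 15:22.
The opening act ends at 15:22 − 172 min = 12:30.
The opening act starts at 12:30 − 60 min = 11:30.
The opening act starts at 11:30 and soundcheck starts at 13:47, so the opening act is first.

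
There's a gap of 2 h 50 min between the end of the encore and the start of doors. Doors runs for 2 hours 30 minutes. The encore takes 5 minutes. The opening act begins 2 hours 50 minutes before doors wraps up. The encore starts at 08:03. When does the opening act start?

The encore ends at 08:03 + 5 min = 08:08.
Doors starts at 08:08 + 170 min = 10:58.
Doors ends at 10:58 + 150 min = 13:28.
The opening act starts at 13:28 − 170 min = 10:38.

10:38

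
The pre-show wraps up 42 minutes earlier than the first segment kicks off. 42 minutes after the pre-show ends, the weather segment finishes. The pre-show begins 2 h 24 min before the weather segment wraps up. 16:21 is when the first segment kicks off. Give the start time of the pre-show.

13:57

The pre-show ends at 16:21 − 42 min = 15:39.
The weather segment ends at 15:39 + 42 min = 16:21.
The pre-show starts at 16:21 − 144 min = 13:57.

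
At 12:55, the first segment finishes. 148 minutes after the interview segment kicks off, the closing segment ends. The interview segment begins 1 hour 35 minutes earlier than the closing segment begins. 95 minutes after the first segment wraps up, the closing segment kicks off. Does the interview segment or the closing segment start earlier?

the interview segment

The closing segment starts at 12:55 + 95 min = 14:30.
The interview segment starts at 14:30 − 95 min = 12:55.
The interview segment starts at 12:55 and the closing segment starts at 14:30, so the interview segment is first.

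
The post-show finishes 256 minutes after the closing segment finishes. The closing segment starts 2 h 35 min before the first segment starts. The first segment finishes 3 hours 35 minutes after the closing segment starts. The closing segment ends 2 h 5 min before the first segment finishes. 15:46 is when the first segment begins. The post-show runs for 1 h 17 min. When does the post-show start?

The closing segment starts at 15:46 − 155 min = 13:11.
The first segment ends at 13:11 + 215 min = 16:46.
The closing segment ends at 16:46 − 125 min = 14:41.
The post-show ends at 14:41 + 256 min = 18:57.
The post-show starts at 18:57 − 77 min = 17:40.

17:40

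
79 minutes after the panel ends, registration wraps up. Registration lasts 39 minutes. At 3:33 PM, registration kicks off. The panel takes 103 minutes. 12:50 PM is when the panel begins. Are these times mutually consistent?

No

The panel ends at 12:50 PM + 103 min = 2:33 PM.
Registration ends at 2:33 PM + 79 min = 3:52 PM.
Registration starts at 3:52 PM − 39 min = 3:13 PM.
But registration is also said to start at 3:33 PM — a 20-minute conflict.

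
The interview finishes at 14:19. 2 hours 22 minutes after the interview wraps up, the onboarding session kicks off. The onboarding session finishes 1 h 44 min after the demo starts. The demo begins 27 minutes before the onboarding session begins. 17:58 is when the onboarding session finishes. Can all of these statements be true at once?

The onboarding session starts at 14:19 + 142 min = 16:41.
The demo starts at 16:41 − 27 min = 16:14.
The onboarding session ends at 16:14 + 104 min = 17:58.
That matches the stated 17:58, so the schedule is consistent.

Yes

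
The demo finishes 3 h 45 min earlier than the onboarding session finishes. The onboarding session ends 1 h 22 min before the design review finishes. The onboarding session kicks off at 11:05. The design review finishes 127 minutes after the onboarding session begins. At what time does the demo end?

08:05

The design review ends at 11:05 + 127 min = 13:12.
The onboarding session ends at 13:12 − 82 min = 11:50.
The demo ends at 11:50 − 225 min = 08:05.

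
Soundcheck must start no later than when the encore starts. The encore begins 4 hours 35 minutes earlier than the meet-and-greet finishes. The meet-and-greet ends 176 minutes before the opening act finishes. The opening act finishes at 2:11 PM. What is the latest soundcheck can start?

6:40 AM

The meet-and-greet ends at 2:11 PM − 176 min = 11:15 AM.
The encore starts at 11:15 AM − 275 min = 6:40 AM.
Soundcheck is bounded by the encore, so the latest it can start is 6:40 AM.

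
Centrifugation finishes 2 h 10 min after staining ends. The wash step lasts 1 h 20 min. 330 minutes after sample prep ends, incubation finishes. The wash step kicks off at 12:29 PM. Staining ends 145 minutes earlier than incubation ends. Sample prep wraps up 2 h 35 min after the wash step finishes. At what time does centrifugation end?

The wash step ends at 12:29 PM + 80 min = 1:49 PM.
Sample prep ends at 1:49 PM + 155 min = 4:24 PM.
Incubation ends at 4:24 PM + 330 min = 9:54 PM.
Staining ends at 9:54 PM − 145 min = 7:29 PM.
Centrifugation ends at 7:29 PM + 130 min = 9:39 PM.

9:39 PM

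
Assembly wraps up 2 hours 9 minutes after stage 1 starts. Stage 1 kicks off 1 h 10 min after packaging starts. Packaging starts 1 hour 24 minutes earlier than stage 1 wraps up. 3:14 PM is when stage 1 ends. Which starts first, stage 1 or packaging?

packaging

Packaging starts at 3:14 PM − 84 min = 1:50 PM.
Stage 1 starts at 1:50 PM + 70 min = 3:00 PM.
Stage 1 starts at 3:00 PM and packaging starts at 1:50 PM, so packaging is first.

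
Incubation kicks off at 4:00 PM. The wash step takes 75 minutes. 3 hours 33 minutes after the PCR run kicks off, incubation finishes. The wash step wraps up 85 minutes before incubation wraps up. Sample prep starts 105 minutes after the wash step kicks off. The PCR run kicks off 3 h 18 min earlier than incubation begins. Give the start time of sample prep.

The PCR run starts at 4:00 PM − 198 min = 12:42 PM.
Incubation ends at 12:42 PM + 213 min = 4:15 PM.
The wash step ends at 4:15 PM − 85 min = 2:50 PM.
The wash step starts at 2:50 PM − 75 min = 1:35 PM.
Sample prep starts at 1:35 PM + 105 min = 3:20 PM.

3:20 PM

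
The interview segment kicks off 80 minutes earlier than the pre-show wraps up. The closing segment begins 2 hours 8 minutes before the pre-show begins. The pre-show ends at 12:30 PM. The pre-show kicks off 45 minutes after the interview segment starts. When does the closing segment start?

9:47 AM

The interview segment starts at 12:30 PM − 80 min = 11:10 AM.
The pre-show starts at 11:10 AM + 45 min = 11:55 AM.
The closing segment starts at 11:55 AM − 128 min = 9:47 AM.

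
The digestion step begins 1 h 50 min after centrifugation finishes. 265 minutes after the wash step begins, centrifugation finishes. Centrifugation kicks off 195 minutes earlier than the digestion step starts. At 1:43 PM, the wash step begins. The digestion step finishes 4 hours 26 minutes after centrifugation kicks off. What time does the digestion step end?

Centrifugation ends at 1:43 PM + 265 min = 6:08 PM.
The digestion step starts at 6:08 PM + 110 min = 7:58 PM.
Centrifugation starts at 7:58 PM − 195 min = 4:43 PM.
The digestion step ends at 4:43 PM + 266 min = 9:09 PM.

9:09 PM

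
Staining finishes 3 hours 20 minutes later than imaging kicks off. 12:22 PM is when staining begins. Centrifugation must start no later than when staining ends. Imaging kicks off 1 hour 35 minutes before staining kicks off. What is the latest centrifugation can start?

2:07 PM

Imaging starts at 12:22 PM − 95 min = 10:47 AM.
Staining ends at 10:47 AM + 200 min = 2:07 PM.
Centrifugation is bounded by staining, so the latest it can start is 2:07 PM.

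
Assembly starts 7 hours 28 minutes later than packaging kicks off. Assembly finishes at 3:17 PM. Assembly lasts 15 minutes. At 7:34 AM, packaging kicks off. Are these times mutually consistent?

Yes

Assembly starts at 7:34 AM + 448 min = 3:02 PM.
Assembly ends at 3:02 PM + 15 min = 3:17 PM.
That matches the stated 3:17 PM, so the schedule is consistent.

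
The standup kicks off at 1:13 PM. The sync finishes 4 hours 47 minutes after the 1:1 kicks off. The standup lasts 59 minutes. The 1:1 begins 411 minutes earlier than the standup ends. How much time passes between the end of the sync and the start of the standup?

The standup ends at 1:13 PM + 59 min = 2:12 PM.
The 1:1 starts at 2:12 PM − 411 min = 7:21 AM.
The sync ends at 7:21 AM + 287 min = 12:08 PM.
From 12:08 PM to 1:13 PM is 65 minutes.

65 minutes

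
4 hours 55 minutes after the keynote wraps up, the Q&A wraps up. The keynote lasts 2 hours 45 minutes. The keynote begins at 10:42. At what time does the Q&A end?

18:22

The keynote ends at 10:42 + 165 min = 13:27.
The Q&A ends at 13:27 + 295 min = 18:22.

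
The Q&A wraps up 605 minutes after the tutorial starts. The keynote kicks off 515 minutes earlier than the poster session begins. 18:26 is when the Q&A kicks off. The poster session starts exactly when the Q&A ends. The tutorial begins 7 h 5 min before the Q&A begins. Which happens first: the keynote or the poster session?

the keynote

The tutorial starts at 18:26 − 425 min = 11:21.
The Q&A ends at 11:21 + 605 min = 21:26.
So the poster session starts at 21:26.
The keynote starts at 21:26 − 515 min = 12:51.
The keynote starts at 12:51 and the poster session starts at 21:26, so the keynote is first.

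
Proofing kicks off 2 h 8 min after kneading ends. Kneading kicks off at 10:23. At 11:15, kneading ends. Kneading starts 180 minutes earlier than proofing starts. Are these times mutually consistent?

Yes

Proofing starts at 11:15 + 128 min = 13:23.
Kneading starts at 13:23 − 180 min = 10:23.
That matches the stated 10:23, so the schedule is consistent.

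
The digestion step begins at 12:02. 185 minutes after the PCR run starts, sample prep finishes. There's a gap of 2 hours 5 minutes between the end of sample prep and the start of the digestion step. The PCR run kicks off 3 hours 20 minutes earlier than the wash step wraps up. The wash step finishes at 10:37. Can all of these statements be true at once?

The PCR run starts at 10:37 − 200 min = 07:17.
Sample prep ends at 07:17 + 185 min = 10:22.
The digestion step starts at 10:22 + 125 min = 12:27.
But the digestion step is also said to start at 12:02 — a 25-minute conflict.

No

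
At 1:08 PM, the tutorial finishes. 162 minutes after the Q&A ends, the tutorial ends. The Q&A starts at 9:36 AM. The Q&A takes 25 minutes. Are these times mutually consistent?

The Q&A ends at 9:36 AM + 25 min = 10:01 AM.
The tutorial ends at 10:01 AM + 162 min = 12:43 PM.
But the tutorial is also said to end at 1:08 PM — a 25-minute conflict.

No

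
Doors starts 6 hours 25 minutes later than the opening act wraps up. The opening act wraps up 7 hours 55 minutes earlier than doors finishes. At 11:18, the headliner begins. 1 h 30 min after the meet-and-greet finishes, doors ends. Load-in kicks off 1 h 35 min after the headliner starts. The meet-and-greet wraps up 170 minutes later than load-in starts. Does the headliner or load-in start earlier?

Load-in starts at 11:18 + 95 min = 12:53.
The headliner starts at 11:18 and load-in starts at 12:53, so the headliner is first.

the headliner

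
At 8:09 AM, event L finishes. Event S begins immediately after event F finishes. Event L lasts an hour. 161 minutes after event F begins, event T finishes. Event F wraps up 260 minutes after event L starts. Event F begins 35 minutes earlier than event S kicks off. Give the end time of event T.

Event L starts at 8:09 AM − 60 min = 7:09 AM.
Event F ends at 7:09 AM + 260 min = 11:29 AM.
So event S starts at 11:29 AM.
Event F starts at 11:29 AM − 35 min = 10:54 AM.
Event T ends at 10:54 AM + 161 min = 1:35 PM.

1:35 PM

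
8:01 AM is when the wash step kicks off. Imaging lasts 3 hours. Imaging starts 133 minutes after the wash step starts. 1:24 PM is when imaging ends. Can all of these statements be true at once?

Imaging starts at 8:01 AM + 133 min = 10:14 AM.
Imaging ends at 10:14 AM + 180 min = 1:14 PM.
But imaging is also said to end at 1:24 PM — a 10-minute conflict.

No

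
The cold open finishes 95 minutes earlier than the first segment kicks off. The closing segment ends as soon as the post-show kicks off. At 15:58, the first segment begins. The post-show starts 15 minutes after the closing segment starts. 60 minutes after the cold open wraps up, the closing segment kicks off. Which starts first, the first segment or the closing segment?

The cold open ends at 15:58 − 95 min = 14:23.
The closing segment starts at 14:23 + 60 min = 15:23.
The first segment starts at 15:58 and the closing segment starts at 15:23, so the closing segment is first.

the closing segment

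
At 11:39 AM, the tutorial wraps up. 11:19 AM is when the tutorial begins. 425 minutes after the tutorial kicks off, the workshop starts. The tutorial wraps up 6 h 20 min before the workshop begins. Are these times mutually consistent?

No

The workshop starts at 11:19 AM + 425 min = 6:24 PM.
The tutorial ends at 6:24 PM − 380 min = 12:04 PM.
But the tutorial is also said to end at 11:39 AM — a 25-minute conflict.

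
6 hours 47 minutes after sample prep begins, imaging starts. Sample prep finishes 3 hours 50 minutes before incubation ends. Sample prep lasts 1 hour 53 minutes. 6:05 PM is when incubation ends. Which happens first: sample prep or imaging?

sample prep

Sample prep ends at 6:05 PM − 230 min = 2:15 PM.
Sample prep starts at 2:15 PM − 113 min = 12:22 PM.
Imaging starts at 12:22 PM + 407 min = 7:09 PM.
Sample prep starts at 12:22 PM and imaging starts at 7:09 PM, so sample prep is first.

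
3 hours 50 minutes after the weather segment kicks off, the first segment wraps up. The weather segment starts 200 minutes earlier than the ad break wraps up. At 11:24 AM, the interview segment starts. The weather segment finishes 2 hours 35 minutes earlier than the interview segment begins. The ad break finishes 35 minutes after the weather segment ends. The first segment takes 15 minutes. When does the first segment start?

9:39 AM

The weather segment ends at 11:24 AM − 155 min = 8:49 AM.
The ad break ends at 8:49 AM + 35 min = 9:24 AM.
The weather segment starts at 9:24 AM − 200 min = 6:04 AM.
The first segment ends at 6:04 AM + 230 min = 9:54 AM.
The first segment starts at 9:54 AM − 15 min = 9:39 AM.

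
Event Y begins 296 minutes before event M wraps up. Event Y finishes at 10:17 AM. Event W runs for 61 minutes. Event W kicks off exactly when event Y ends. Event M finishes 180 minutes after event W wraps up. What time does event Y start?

Event W starts at 10:17 AM.
Event W ends at 10:17 AM + 61 min = 11:18 AM.
Event M ends at 11:18 AM + 180 min = 2:18 PM.
Event Y starts at 2:18 PM − 296 min = 9:22 AM.

9:22 AM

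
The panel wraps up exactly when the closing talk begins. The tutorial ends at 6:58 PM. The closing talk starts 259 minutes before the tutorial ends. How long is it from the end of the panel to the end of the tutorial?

4 h 19 min

The closing talk starts at 6:58 PM − 259 min = 2:39 PM.
So the panel ends at 2:39 PM.
From 2:39 PM to 6:58 PM is 4 h 19 min.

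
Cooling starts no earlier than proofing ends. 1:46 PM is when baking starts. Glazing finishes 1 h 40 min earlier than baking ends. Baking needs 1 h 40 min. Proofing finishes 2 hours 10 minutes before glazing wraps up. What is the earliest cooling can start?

11:36 AM

Baking ends at 1:46 PM + 100 min = 3:26 PM.
Glazing ends at 3:26 PM − 100 min = 1:46 PM.
Proofing ends at 1:46 PM − 130 min = 11:36 AM.
Cooling is bounded by proofing, so the earliest it can start is 11:36 AM.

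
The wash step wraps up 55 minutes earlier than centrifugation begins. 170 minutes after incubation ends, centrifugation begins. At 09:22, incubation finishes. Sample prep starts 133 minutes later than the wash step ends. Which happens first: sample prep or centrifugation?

Centrifugation starts at 09:22 + 170 min = 12:12.
The wash step ends at 12:12 − 55 min = 11:17.
Sample prep starts at 11:17 + 133 min = 13:30.
Sample prep starts at 13:30 and centrifugation starts at 12:12, so centrifugation is first.

centrifugation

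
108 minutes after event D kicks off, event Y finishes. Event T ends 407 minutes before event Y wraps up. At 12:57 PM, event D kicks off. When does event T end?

7:58 AM

Event Y ends at 12:57 PM + 108 min = 2:45 PM.
Event T ends at 2:45 PM − 407 min = 7:58 AM.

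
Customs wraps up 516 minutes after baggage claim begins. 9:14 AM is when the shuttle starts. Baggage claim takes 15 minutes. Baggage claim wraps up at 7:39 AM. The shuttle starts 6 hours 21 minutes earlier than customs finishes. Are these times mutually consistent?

Baggage claim starts at 7:39 AM − 15 min = 7:24 AM.
Customs ends at 7:24 AM + 516 min = 4:00 PM.
The shuttle starts at 4:00 PM − 381 min = 9:39 AM.
But the shuttle is also said to start at 9:14 AM — a 25-minute conflict.

No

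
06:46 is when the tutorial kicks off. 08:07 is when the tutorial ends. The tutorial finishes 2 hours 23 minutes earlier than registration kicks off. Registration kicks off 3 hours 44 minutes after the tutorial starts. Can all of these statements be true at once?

Registration starts at 06:46 + 224 min = 10:30.
The tutorial ends at 10:30 − 143 min = 08:07.
That matches the stated 08:07, so the schedule is consistent.

Yes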